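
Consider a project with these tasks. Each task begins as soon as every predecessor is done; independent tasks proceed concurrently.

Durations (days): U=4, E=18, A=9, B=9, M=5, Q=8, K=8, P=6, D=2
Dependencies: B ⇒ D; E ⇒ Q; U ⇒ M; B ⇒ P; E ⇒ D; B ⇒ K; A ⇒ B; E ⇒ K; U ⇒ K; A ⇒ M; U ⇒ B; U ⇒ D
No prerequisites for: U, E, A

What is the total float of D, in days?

6

The longest chain is E→Q = 18+8 = 26; overall finish 26 days.
The longest chain containing D totals 20 days.
Float = 26 − 20 = 6.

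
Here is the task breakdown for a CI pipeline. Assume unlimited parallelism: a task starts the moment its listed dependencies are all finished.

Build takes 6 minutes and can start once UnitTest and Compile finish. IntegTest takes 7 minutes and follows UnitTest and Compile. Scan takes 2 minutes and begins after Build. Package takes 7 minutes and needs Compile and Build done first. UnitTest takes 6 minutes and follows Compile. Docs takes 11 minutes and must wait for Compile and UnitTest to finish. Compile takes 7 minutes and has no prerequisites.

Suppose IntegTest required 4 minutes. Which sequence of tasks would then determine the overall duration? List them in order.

Compile, UnitTest, Build, Package

Critical path before the change: Compile→UnitTest→Build→Package = 7+6+6+7 = 26 giving 26 minutes.
IntegTest is off the critical path — its longest chain is 20 minutes, giving 6 of slack.
That remains the longest chain; total 26 minutes.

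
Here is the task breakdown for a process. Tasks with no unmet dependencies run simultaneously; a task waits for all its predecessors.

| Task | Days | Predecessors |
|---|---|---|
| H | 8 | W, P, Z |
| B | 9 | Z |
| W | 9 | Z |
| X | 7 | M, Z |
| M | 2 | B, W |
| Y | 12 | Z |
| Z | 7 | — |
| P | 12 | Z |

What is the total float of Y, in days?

8

The longest chain is Z→P→H = 7+12+8 = 27; overall finish 27 days.
Longest path through Y: 19 days (earliest finish 19, latest finish 27).
So Y can slip 27 − 19 = 8 days.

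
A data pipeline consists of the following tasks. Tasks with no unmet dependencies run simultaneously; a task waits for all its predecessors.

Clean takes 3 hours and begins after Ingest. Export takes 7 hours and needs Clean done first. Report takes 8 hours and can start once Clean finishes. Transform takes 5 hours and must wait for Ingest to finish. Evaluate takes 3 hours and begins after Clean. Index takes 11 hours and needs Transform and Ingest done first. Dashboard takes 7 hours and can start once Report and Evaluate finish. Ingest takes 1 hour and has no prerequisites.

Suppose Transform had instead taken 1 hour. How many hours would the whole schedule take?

19

Actual critical path: Ingest→Clean→Report→Dashboard = 1+3+8+7 = 19 ⇒ 19 hours.
The longest path through Transform is only 17 hours, so Transform has float 2.
No other chain overtakes it, so the finish is 19 hours.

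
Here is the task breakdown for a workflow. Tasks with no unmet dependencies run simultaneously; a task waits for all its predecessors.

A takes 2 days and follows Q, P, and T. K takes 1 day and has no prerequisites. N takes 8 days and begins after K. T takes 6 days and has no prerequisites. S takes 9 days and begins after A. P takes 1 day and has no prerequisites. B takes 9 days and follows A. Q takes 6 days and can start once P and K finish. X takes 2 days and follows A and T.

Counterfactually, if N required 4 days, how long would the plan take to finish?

As given, the longest chain is P→Q→A→B = 1+6+2+9 = 18, so the finish is 18 days.
The longest path through N is only 9 days, so N has float 9.
No other chain overtakes it, so the finish is 18 days.

18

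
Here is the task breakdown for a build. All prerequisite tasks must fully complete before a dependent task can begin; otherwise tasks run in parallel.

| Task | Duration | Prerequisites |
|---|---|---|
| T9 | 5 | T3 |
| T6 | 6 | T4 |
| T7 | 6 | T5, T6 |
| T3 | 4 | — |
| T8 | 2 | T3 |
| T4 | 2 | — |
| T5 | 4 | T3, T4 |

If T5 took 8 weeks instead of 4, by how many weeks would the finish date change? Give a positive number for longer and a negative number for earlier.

4

Baseline: T3→T5→T7 = 4+4+6 = 14 → 14 weeks.
T5 is on the critical path; changing it to 8 makes that path 18 weeks.
The critical path is still T3→T5→T7; finish is now 18 weeks.
Change in finish: 18 − 14 = +4 weeks.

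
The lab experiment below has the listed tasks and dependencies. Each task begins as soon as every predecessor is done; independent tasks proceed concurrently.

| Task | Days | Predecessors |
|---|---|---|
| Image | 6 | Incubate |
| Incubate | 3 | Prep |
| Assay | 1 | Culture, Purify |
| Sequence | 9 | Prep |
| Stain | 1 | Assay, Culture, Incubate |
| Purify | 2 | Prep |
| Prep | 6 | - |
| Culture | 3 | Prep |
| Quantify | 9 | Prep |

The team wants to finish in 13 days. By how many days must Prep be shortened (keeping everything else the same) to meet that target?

Current finish: 15 days; target: 13.
Prep is on every critical path, so each day cut from Prep cuts the finish by one (this holds down to a finish of 10).
Need 15 − 13 = 2 days off Prep → Prep becomes 4 days, finish becomes 13.

2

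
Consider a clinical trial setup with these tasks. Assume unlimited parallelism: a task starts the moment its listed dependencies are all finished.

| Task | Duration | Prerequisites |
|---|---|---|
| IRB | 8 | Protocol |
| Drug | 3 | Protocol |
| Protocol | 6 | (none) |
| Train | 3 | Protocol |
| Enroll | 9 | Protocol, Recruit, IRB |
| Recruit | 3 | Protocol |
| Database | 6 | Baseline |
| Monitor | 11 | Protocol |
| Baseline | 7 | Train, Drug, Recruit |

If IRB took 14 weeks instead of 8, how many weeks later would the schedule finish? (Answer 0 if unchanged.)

6

Baseline: Protocol→IRB→Enroll = 6+8+9 = 23 → 23 weeks.
IRB lies on that path, so at 14 weeks the path becomes 29 weeks.
That remains the longest chain; total 29 weeks.
Change in finish: 29 − 23 = +6 weeks.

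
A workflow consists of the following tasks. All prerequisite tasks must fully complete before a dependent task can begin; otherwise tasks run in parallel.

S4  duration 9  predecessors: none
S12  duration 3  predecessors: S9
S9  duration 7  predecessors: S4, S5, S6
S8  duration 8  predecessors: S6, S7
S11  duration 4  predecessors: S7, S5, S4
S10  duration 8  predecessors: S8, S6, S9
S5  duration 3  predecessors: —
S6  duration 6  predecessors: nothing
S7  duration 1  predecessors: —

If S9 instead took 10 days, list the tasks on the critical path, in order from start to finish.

S4, S9, S10

Critical path before the change: S4→S9→S10 = 9+7+8 = 24 giving 24 days.
S9 is on the critical path; changing it to 10 makes that path 27 days.
The critical path is still S4→S9→S10; finish is now 27 days.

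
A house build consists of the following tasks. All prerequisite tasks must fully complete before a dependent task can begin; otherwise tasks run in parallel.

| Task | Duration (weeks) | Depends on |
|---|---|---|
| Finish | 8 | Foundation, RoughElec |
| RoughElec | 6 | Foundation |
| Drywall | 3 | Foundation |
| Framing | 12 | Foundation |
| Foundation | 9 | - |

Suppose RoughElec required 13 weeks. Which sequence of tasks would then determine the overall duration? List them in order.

Foundation, RoughElec, Finish

The binding path is Foundation→RoughElec→Finish = 9+6+8 = 23; finish at 23 weeks.
Since RoughElec is critical, the +7 change carries straight to that chain (now 30 weeks).
No other chain overtakes it, so the finish is 30 weeks.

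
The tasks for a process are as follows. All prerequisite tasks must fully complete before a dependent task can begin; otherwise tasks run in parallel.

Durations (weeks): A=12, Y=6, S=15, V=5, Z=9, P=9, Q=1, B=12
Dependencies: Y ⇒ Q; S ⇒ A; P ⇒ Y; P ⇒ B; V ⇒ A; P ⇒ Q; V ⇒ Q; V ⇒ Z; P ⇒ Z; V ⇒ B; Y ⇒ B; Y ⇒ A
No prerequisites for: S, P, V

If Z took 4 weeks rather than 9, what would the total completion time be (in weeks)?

27

Baseline: S→A = 15+12 = 27 → 27 weeks.
The longest path through Z is only 18 weeks, so Z has float 9.
The critical path is still S→A; finish is now 27 weeks.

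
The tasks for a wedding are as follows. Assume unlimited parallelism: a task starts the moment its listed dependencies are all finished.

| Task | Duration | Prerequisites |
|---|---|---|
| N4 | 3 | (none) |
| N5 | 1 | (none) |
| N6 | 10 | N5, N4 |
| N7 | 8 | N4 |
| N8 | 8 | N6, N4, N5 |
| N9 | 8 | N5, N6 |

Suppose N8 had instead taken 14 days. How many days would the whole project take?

27

Actual critical path: N4→N6→N8 = 3+10+8 = 21 ⇒ 21 days.
Since N8 is critical, the +6 change carries straight to that chain (now 27 days).
That remains the longest chain; total 27 days.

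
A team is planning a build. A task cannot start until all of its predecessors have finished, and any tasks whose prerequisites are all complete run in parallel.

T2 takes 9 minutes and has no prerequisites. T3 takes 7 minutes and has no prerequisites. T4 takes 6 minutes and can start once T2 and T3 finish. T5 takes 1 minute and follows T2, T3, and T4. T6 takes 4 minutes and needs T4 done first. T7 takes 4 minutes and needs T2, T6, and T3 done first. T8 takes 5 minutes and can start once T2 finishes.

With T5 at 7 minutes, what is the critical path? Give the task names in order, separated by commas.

T2, T4, T6, T7

The binding path is T2→T4→T6→T7 = 9+6+4+4 = 23; finish at 23 minutes.
The longest path through T5 is only 16 minutes, so T5 has float 7.
No other chain overtakes it, so the finish is 23 minutes.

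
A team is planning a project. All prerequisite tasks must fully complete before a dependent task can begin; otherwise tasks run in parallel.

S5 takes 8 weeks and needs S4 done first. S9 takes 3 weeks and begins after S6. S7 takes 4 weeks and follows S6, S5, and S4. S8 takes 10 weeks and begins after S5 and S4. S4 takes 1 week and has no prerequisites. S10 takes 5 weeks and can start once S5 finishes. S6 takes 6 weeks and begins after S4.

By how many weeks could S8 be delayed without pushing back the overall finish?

Critical path: S4→S5→S8 = 1+8+10 = 19, so the finish is 19 weeks.
S8 finishes as early as 19 and must finish by 19.
Slack of S8 = 9 − 9 = 0 weeks.

0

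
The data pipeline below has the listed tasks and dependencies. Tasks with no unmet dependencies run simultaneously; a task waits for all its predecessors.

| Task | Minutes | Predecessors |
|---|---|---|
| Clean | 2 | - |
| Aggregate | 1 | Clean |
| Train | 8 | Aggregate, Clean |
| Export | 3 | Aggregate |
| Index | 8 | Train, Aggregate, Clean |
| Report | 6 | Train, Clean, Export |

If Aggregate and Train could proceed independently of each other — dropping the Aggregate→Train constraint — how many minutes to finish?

Original critical path: Clean→Aggregate→Train→Index = 2+1+8+8 = 19 ⇒ 19 minutes.
Without Aggregate→Train, Train's earliest start moves from 3 to 2.
New critical path: Clean→Train→Index = 2+8+8 = 18 ⇒ 18 minutes.

18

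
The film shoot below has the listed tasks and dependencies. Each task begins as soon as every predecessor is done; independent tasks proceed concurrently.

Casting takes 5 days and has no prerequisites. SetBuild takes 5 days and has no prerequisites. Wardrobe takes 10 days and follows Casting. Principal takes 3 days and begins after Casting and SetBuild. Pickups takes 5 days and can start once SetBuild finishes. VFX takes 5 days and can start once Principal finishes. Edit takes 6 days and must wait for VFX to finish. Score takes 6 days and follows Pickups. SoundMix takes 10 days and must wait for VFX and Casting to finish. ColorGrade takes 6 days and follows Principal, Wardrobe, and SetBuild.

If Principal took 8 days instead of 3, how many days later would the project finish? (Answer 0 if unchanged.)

Actual critical path: Casting→Principal→VFX→SoundMix = 5+3+5+10 = 23 ⇒ 23 days.
Principal lies on that path, so at 8 days the path becomes 28 days.
No other chain overtakes it, so the finish is 28 days.
Change in finish: 28 − 23 = +5 days.

5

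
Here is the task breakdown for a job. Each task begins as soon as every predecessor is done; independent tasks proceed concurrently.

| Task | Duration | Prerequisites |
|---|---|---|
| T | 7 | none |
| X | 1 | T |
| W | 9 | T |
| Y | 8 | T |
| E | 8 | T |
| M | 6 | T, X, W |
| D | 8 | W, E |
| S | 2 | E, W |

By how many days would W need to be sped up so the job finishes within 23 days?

Current finish: 24 days; target: 23.
W is on every critical path, so each day cut from W cuts the finish by one (this holds down to a finish of 23).
Need 24 − 23 = 1 day off W → W becomes 8 days, finish becomes 23.

1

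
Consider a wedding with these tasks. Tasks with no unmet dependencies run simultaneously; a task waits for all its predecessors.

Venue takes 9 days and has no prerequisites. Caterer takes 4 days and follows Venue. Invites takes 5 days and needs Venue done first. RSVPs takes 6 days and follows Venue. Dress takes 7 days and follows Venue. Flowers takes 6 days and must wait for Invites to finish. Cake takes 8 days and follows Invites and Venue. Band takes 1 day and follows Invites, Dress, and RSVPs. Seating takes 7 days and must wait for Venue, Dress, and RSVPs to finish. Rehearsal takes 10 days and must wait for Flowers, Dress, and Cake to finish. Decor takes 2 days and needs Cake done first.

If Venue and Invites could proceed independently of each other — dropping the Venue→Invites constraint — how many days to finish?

With the dependency in place, Venue→Invites→Cake→Rehearsal = 9+5+8+10 = 32 sets the finish at 32 days.
Without Venue→Invites, Invites's earliest start moves from 9 to 0.
After: Venue→Cake→Rehearsal = 9+8+10 = 27 → 27 days.

27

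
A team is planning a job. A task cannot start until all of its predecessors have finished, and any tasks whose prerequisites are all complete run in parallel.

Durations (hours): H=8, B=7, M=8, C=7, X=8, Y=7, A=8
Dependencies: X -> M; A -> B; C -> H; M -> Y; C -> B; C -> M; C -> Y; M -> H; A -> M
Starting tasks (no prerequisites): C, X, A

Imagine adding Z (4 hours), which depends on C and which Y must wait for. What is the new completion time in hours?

24

Originally the job takes 24 hours.
With Z inserted, Y now waits for max(C, M, Z).
New critical path: X→M→H = 8+8+8 = 24 ⇒ 24 hours.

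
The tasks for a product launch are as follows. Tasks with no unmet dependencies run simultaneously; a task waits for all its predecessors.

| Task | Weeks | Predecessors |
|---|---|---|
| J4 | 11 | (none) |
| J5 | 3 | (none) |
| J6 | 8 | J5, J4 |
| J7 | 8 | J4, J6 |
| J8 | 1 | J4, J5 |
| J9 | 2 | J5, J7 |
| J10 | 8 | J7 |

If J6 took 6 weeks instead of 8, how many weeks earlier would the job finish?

2

Actual critical path: J4→J6→J7→J10 = 11+8+8+8 = 35 ⇒ 35 weeks.
Since J6 is critical, the -2 change carries straight to that chain (now 33 weeks).
No other chain overtakes it, so the finish is 33 weeks.
Change in finish: 33 − 35 = -2 weeks.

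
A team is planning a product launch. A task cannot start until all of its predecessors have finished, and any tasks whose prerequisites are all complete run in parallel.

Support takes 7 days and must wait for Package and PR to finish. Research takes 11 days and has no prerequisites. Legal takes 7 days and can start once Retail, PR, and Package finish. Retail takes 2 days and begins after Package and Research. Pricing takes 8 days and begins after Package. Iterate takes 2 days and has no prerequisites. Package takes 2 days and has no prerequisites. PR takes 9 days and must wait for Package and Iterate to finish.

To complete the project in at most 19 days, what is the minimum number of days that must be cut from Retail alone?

Current finish: 20 days; target: 19.
Retail is on every critical path, so each day cut from Retail cuts the finish by one (this holds down to a finish of 19).
Need 20 − 19 = 1 day off Retail → Retail becomes 1 day, finish becomes 19.

1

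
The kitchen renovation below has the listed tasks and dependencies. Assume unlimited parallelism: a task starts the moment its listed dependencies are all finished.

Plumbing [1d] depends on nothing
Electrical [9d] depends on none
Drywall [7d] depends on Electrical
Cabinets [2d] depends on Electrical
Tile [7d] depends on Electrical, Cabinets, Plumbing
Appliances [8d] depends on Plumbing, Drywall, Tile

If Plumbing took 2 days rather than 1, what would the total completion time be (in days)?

As given, the longest chain is Electrical→Cabinets→Tile→Appliances = 9+2+7+8 = 26, so the finish is 26 days.
The longest path through Plumbing is only 16 days, so Plumbing has float 10.
That remains the longest chain; total 26 days.

26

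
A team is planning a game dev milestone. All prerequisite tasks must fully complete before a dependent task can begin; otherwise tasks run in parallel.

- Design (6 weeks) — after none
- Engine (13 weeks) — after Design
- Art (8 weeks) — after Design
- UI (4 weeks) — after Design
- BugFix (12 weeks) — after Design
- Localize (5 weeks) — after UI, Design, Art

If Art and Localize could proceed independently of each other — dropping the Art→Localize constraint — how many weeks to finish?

Before: longest chain Design→Engine = 6+13 = 19, finish 19.
Without Art→Localize, Localize's earliest start moves from 14 to 10.
After: Design→Engine = 6+13 = 19 → 19 weeks.

19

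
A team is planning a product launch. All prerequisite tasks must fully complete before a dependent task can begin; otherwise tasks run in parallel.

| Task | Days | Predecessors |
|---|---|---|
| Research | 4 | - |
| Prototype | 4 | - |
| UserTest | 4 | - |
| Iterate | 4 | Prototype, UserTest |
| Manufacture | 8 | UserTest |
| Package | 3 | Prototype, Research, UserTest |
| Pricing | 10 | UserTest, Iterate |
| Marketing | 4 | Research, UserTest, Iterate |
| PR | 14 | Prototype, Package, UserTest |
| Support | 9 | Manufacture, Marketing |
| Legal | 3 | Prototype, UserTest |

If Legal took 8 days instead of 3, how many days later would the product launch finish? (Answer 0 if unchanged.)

0

Actual critical path: Research→Package→PR = 4+3+14 = 21 ⇒ 21 days.
The longest path through Legal is only 7 days, so Legal has float 14.
No other chain overtakes it, so the finish is 21 days.
Change in finish: 21 − 21 = +0 days.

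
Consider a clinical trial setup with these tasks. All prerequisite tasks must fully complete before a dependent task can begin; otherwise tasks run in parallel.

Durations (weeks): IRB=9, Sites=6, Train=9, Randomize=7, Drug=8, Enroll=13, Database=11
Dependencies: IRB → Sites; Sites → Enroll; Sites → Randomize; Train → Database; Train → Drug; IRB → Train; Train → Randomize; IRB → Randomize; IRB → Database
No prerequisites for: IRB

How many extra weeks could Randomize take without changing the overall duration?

4

IRB→Train→Database = 9+9+11 = 29 sets the makespan at 29 weeks.
Longest path through Randomize: 25 weeks (earliest finish 25, latest finish 29).
So Randomize can slip 29 − 25 = 4 weeks.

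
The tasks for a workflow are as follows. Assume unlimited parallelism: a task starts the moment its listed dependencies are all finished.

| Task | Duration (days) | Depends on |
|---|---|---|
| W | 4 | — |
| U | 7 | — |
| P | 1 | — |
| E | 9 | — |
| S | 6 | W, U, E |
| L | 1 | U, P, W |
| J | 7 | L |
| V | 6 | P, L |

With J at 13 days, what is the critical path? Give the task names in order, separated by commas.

The binding path is U→L→J = 7+1+7 = 15; finish at 15 days.
J is on the critical path; changing it to 13 makes that path 21 days.
The critical path is still U→L→J; finish is now 21 days.

U, L, J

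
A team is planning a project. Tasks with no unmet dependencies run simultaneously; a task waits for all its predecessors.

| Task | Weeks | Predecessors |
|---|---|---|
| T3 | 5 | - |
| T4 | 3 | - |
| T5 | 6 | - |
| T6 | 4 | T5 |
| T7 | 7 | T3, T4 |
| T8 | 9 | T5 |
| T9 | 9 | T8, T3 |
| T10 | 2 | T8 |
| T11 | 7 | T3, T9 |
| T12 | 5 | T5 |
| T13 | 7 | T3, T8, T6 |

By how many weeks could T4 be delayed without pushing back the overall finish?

Critical path: T5→T8→T9→T11 = 6+9+9+7 = 31, so the finish is 31 weeks.
Longest path through T4: 10 weeks (earliest finish 3, latest finish 24).
Slack of T4 = 21 − 0 = 21 weeks.

21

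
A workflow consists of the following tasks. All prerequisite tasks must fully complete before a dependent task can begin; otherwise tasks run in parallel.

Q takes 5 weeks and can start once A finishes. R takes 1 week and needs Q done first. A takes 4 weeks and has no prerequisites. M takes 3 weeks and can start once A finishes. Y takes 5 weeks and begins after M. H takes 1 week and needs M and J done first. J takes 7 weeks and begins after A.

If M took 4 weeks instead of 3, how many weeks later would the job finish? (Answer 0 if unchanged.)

1

Critical path before the change: A→M→Y = 4+3+5 = 12 giving 12 weeks.
Since M is critical, the +1 change carries straight to that chain (now 13 weeks).
The critical path is still A→M→Y; finish is now 13 weeks.
Change in finish: 13 − 12 = +1 weeks.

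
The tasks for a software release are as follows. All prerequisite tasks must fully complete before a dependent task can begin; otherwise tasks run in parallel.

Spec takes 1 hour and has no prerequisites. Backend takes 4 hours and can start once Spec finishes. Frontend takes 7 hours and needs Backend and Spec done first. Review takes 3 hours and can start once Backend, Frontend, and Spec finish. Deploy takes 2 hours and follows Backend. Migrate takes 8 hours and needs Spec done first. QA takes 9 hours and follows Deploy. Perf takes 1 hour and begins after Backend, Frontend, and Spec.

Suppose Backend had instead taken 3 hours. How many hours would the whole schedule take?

Critical path before the change: Spec→Backend→Deploy→QA = 1+4+2+9 = 16 giving 16 hours.
Backend lies on that path, so at 3 hours the path becomes 15 hours.
The critical path is still Spec→Backend→Deploy→QA; finish is now 15 hours.

15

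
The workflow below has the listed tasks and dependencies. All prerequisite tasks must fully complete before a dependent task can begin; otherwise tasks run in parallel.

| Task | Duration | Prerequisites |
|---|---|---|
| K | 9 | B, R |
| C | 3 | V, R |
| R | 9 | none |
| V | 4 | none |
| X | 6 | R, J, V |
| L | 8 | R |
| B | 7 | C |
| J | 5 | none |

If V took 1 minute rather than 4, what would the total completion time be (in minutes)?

Actual critical path: R→C→B→K = 9+3+7+9 = 28 ⇒ 28 minutes.
The longest path through V is only 23 minutes, so V has float 5.
The critical path is still R→C→B→K; finish is now 28 minutes.

28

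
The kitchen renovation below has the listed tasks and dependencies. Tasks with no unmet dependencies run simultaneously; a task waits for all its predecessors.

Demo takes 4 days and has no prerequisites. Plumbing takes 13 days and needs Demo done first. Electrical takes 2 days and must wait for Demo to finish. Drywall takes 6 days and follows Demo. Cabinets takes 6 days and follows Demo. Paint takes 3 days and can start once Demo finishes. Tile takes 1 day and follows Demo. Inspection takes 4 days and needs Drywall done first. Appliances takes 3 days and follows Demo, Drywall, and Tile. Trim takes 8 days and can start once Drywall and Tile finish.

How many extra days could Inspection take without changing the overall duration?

Critical path: Demo→Drywall→Trim = 4+6+8 = 18, so the finish is 18 days.
Inspection finishes as early as 14 and must finish by 18.
Slack of Inspection = 14 − 10 = 4 days.

4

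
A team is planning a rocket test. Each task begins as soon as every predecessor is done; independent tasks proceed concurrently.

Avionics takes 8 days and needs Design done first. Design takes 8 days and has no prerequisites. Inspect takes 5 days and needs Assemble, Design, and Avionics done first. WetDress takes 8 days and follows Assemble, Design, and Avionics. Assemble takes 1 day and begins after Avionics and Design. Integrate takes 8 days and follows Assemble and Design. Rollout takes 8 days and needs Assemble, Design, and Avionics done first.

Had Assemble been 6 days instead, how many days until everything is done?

30

Baseline: Design→Avionics→Assemble→WetDress = 8+8+1+8 = 25 → 25 days.
Since Assemble is critical, the +5 change carries straight to that chain (now 30 days).
The critical path is still Design→Avionics→Assemble→WetDress; finish is now 30 days.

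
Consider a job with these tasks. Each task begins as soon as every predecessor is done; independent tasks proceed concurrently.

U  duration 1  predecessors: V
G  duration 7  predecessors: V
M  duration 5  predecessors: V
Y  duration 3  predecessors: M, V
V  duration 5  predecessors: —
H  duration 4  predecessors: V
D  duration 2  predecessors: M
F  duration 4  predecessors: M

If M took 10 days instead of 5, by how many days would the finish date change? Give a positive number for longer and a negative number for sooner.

Baseline: V→M→F = 5+5+4 = 14 → 14 days.
M is on the critical path; changing it to 10 makes that path 19 days.
That remains the longest chain; total 19 days.
Change in finish: 19 − 14 = +5 days.

5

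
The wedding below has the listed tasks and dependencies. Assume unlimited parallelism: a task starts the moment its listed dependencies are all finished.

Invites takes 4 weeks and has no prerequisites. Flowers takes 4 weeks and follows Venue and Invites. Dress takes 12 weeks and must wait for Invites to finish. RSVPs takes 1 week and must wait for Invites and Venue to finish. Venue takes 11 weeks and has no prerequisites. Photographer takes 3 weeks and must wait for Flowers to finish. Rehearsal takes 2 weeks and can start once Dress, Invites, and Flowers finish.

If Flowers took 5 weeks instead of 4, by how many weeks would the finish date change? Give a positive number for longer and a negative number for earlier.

1

Actual critical path: Venue→Flowers→Photographer = 11+4+3 = 18 ⇒ 18 weeks.
Since Flowers is critical, the +1 change carries straight to that chain (now 19 weeks).
That remains the longest chain; total 19 weeks.
Change in finish: 19 − 18 = +1 weeks.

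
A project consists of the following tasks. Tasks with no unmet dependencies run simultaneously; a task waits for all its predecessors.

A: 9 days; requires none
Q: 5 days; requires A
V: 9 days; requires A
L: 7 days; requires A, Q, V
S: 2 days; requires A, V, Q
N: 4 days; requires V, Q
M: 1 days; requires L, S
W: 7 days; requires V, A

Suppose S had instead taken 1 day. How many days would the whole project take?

26

Baseline: A→V→L→M = 9+9+7+1 = 26 → 26 days.
The longest path through S is only 21 days, so S has float 5.
That remains the longest chain; total 26 days.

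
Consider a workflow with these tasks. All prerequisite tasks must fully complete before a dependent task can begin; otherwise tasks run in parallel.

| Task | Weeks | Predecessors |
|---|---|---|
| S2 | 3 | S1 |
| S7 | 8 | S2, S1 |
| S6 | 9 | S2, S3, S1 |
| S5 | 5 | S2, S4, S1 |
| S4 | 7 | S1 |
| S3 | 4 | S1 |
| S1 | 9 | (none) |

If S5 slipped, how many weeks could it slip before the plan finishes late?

1

The longest chain is S1→S3→S6 = 9+4+9 = 22; overall finish 22 weeks.
The longest chain containing S5 totals 21 weeks.
Float = 22 − 21 = 1.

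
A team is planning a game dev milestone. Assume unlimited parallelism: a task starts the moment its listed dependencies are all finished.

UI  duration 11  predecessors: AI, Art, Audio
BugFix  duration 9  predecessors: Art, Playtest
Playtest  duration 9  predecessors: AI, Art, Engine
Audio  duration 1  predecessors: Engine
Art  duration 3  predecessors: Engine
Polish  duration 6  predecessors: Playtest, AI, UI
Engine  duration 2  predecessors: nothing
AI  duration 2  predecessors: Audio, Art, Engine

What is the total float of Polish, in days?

1

Engine→Art→AI→Playtest→BugFix = 2+3+2+9+9 = 25 sets the makespan at 25 days.
Polish finishes as early as 24 and must finish by 25.
Slack of Polish = 19 − 18 = 1 day.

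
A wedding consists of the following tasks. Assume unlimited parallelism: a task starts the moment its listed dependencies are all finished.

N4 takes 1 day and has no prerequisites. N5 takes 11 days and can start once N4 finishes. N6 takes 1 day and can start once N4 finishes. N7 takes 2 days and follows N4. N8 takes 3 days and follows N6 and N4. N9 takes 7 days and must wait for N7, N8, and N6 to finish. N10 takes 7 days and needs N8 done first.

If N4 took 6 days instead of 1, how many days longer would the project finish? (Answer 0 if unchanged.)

Critical path before the change: N4→N5 = 1+11 = 12 giving 12 days.
N4 lies on that path, so at 6 days the path becomes 17 days.
No other chain overtakes it, so the finish is 17 days.
Change in finish: 17 − 12 = +5 days.

5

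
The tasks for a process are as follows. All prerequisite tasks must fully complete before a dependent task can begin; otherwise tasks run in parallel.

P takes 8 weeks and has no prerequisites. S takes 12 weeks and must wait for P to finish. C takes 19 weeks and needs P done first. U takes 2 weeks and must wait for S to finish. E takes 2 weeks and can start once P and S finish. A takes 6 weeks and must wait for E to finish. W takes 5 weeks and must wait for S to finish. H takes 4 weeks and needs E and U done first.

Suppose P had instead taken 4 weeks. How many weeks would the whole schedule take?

24

Actual critical path: P→S→E→A = 8+12+2+6 = 28 ⇒ 28 weeks.
P lies on that path, so at 4 weeks the path becomes 24 weeks.
That remains the longest chain; total 24 weeks.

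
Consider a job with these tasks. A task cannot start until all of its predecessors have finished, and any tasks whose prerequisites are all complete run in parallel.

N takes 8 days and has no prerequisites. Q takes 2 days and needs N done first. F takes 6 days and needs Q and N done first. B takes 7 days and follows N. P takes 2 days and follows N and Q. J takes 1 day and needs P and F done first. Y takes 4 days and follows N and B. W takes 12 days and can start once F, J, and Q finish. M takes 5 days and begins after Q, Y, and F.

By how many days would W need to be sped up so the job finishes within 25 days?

4

Current finish: 29 days; target: 25.
W is on every critical path, so each day cut from W cuts the finish by one (this holds down to a finish of 24).
Need 29 − 25 = 4 days off W → W becomes 8 days, finish becomes 25.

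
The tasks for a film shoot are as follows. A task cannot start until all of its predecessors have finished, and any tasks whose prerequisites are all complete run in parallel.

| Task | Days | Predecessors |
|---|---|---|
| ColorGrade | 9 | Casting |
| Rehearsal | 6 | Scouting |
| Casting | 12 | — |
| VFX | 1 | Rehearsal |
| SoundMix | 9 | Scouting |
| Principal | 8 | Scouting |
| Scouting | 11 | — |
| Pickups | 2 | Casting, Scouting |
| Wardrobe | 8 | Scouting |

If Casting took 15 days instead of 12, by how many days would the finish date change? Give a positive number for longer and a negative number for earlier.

Baseline: Casting→ColorGrade = 12+9 = 21 → 21 days.
Casting is on the critical path; changing it to 15 makes that path 24 days.
No other chain overtakes it, so the finish is 24 days.
Change in finish: 24 − 21 = +3 days.

3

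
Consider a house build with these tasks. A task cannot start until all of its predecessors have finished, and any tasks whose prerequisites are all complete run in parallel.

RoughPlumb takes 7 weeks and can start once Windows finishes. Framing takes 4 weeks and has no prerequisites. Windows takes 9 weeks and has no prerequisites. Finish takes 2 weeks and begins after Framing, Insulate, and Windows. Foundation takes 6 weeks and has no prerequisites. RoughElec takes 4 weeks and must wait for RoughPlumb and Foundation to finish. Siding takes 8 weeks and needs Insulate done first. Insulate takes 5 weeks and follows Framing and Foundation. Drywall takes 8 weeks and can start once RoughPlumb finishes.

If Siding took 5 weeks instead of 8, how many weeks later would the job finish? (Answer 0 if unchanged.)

0

As given, the longest chain is Windows→RoughPlumb→Drywall = 9+7+8 = 24, so the finish is 24 weeks.
Siding is off the critical path — its longest chain is 19 weeks, giving 5 of slack.
No other chain overtakes it, so the finish is 24 weeks.
Change in finish: 24 − 24 = +0 weeks.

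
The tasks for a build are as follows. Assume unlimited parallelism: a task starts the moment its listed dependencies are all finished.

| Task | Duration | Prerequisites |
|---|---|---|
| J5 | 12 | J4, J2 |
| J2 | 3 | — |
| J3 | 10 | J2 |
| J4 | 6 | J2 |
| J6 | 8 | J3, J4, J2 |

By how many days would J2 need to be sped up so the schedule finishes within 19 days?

2

Current finish: 21 days; target: 19.
J2 is on every critical path, so each day cut from J2 cuts the finish by one (this holds down to a finish of 19).
Need 21 − 19 = 2 days off J2 → J2 becomes 1 day, finish becomes 19.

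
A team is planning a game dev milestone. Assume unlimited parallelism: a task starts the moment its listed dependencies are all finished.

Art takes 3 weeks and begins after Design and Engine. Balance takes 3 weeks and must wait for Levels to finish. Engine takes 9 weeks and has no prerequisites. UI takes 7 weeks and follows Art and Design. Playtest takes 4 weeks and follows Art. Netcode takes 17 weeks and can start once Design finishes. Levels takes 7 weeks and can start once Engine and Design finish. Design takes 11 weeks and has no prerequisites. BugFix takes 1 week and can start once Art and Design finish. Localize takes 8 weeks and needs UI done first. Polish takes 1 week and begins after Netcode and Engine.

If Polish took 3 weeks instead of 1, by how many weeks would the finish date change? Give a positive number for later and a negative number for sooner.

2

As given, the longest chain is Design→Netcode→Polish = 11+17+1 = 29, so the finish is 29 weeks.
Polish is on the critical path; changing it to 3 makes that path 31 weeks.
That remains the longest chain; total 31 weeks.
Change in finish: 31 − 29 = +2 weeks.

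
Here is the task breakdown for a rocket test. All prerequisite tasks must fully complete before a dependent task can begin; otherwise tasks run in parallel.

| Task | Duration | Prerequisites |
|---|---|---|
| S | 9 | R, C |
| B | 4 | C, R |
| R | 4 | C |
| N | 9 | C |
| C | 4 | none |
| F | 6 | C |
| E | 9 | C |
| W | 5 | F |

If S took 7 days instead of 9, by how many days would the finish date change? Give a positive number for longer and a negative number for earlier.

-2

Actual critical path: C→R→S = 4+4+9 = 17 ⇒ 17 days.
Since S is critical, the -2 change carries straight to that chain (now 15 days).
New critical path: C→F→W = 4+6+5 = 15 ⇒ 15 days.
Change in finish: 15 − 17 = -2 days.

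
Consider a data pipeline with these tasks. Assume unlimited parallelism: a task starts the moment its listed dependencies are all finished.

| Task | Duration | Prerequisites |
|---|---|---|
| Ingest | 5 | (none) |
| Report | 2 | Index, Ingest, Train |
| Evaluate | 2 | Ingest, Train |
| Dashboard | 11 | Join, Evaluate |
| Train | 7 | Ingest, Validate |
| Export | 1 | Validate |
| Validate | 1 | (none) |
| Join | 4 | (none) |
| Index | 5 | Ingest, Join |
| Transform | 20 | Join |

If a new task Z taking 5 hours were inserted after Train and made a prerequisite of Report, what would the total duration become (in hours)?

Originally the schedule takes 25 hours.
With Z inserted, Report now waits for max(Index, Ingest, Train, Z).
New critical path: Ingest→Train→Evaluate→Dashboard = 5+7+2+11 = 25 ⇒ 25 hours.

25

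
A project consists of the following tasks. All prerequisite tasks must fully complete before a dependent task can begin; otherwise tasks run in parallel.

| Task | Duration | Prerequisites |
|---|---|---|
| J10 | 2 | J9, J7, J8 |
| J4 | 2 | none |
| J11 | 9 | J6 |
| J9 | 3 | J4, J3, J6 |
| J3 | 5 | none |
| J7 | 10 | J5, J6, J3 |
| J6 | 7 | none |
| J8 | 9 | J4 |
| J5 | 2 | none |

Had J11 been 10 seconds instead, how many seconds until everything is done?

19

The binding path is J6→J7→J10 = 7+10+2 = 19; finish at 19 seconds.
J11 has 3 seconds of float (longest path through it is 16).
That remains the longest chain; total 19 seconds.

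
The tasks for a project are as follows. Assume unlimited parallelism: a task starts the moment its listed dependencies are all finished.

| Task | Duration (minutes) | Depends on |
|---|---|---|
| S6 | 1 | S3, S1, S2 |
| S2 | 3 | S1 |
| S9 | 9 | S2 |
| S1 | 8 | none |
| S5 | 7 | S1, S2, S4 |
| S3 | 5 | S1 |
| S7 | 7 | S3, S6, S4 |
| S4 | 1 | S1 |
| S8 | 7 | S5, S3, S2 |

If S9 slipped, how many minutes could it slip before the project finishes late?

5

The longest chain is S1→S2→S5→S8 = 8+3+7+7 = 25; overall finish 25 minutes.
The longest chain containing S9 totals 20 minutes.
Slack of S9 = 16 − 11 = 5 minutes.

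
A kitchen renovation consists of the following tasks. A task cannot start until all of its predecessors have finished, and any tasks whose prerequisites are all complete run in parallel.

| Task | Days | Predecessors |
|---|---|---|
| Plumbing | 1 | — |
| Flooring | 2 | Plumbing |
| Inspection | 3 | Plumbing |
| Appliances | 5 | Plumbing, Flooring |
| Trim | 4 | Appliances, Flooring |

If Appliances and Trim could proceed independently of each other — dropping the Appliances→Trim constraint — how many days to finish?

Before: longest chain Plumbing→Flooring→Appliances→Trim = 1+2+5+4 = 12, finish 12.
Without Appliances→Trim, Trim's earliest start moves from 8 to 3.
After: Plumbing→Flooring→Appliances = 1+2+5 = 8 → 8 days.

8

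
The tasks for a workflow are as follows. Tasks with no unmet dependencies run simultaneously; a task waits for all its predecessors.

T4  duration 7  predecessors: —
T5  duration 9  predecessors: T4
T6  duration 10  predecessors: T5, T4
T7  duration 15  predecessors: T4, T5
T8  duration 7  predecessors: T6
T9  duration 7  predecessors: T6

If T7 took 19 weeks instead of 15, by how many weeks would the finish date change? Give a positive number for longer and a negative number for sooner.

2

Actual critical path: T4→T5→T6→T8 = 7+9+10+7 = 33 ⇒ 33 weeks.
The longest path through T7 is only 31 weeks, so T7 has float 2.
Now T4→T5→T7 = 7+9+19 = 35 is longest, so the finish becomes 35 weeks.
Change in finish: 35 − 33 = +2 weeks.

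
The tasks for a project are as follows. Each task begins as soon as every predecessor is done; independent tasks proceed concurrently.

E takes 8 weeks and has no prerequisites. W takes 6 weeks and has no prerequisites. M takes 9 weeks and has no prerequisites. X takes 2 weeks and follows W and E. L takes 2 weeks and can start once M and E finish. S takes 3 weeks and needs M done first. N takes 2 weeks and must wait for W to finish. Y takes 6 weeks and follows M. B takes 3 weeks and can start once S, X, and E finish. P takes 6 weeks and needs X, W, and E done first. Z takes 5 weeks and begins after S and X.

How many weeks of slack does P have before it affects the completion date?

1

The longest chain is M→S→Z = 9+3+5 = 17; overall finish 17 weeks.
The longest chain containing P totals 16 weeks.
Slack of P = 11 − 10 = 1 week.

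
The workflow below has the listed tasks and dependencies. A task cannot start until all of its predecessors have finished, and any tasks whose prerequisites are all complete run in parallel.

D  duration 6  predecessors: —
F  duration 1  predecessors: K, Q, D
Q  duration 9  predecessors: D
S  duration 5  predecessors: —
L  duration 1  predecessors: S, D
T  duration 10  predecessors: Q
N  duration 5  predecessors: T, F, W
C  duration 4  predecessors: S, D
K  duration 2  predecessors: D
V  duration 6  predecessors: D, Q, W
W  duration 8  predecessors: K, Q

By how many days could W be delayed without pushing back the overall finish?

The longest chain is D→Q→T→N = 6+9+10+5 = 30; overall finish 30 days.
The longest chain containing W totals 29 days.
Float = 30 − 29 = 1.

1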